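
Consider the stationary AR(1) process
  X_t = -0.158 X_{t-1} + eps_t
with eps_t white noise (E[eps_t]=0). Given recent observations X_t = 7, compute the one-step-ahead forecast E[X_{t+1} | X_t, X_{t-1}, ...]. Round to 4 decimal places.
E[X_{t+1} \mid \mathcal F_t] = -1.1060

For an AR(p) model X_t = c + sum_i phi_i X_{t-i} + eps_t, the
one-step-ahead conditional mean is
  E[X_{t+1} | X_t, ...] = c + sum_i phi_i X_{t+1-i}.
Substitute known values:
  E[X_{t+1} | ...] = (-0.158) * (7)
                   = -1.1060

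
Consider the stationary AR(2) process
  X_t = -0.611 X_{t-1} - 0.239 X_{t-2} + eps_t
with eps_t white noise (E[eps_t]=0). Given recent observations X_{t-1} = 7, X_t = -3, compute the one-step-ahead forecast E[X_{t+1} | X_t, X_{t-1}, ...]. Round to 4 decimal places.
E[X_{t+1} \mid \mathcal F_t] = 0.1600

For an AR(p) model X_t = c + sum_i phi_i X_{t-i} + eps_t, the
one-step-ahead conditional mean is
  E[X_{t+1} | X_t, ...] = c + sum_i phi_i X_{t+1-i}.
Substitute known values:
  E[X_{t+1} | ...] = (-0.611) * (-3) + (-0.239) * (7)
                   = 0.1600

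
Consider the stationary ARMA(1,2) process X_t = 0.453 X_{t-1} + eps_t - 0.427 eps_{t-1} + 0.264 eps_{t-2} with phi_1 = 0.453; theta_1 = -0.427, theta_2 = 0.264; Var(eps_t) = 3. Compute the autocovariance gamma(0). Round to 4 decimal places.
\gamma(0) = 3.2891

Multiply the model equation by X_{t-k} and take expectations. With theta_0 = psi_0 = 1 and psi_j the MA(infinity) weights, this gives
  gamma(k) - sum_i phi_i gamma(k-i) = c_k,
  c_k = sigma^2 * sum_{j=k..q} theta_j psi_{j-k}   (c_k = 0 for k > q),
using gamma(-m) = gamma(m).
psi-weights needed (psi_j = theta_j + sum_i phi_i psi_{j-i}):
  psi_1 = theta_1 + phi_1 = -0.427 + (0.453) = 0.026
  psi_2 = theta_2 + phi_1 psi_1 = 0.264 + (0.453)(0.026) = 0.275778
Right-hand sides:
  c_0 = sigma^2 (1 + theta_1 psi_1 + theta_2 psi_2) = 3 * (1 + (-0.427)(0.026) + (0.264)(0.275778)) = 3 * 1.061703 = 3.18511
  c_1 = sigma^2 (theta_1 + theta_2 psi_1) = 3 * (-0.427 + (0.264)(0.026)) = -1.260408
  c_2 = sigma^2 theta_2 = 3 * (0.264) = 0.792
Equations for k = 0 and k = 1 (AR order 1):
  gamma(0) = phi_1 gamma(1) + c_0
  gamma(1) = phi_1 gamma(0) + c_1
Substituting the second into the first: gamma(0) (1 - phi_1^2) = c_0 + phi_1 c_1, so
  gamma(0) = (c_0 + phi_1 c_1) / (1 - phi_1^2) = (3.18511 + (0.453)(-1.260408)) / (1 - (0.453)^2) = 2.614145 / 0.794791 = 3.289098.
Therefore gamma(0) = 3.2891 (to 4 decimal places).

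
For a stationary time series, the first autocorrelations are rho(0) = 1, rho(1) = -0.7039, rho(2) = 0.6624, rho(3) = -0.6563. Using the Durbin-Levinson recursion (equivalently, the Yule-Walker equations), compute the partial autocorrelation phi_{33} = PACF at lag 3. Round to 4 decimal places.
\phi_{33} = -0.2480

The PACF at lag k is phi_{kk}, the last component of the solution
to the Yule-Walker system G_k phi = r_k where
  (G_k)_{ij} = rho(|i - j|), (r_k)_i = rho(i), i,j = 1..k.
Equivalently, Durbin-Levinson gives phi_{kk} iteratively:
  phi_{11} = rho(1)
  phi_{kk} = [rho(k) - sum_{j=1..k-1} phi_{k-1,j} rho(k-j)]
            / [1 - sum_{j=1..k-1} phi_{k-1,j} rho(j)],
  phi_{k,j} = phi_{k-1,j} - phi_{kk} phi_{k-1,k-j},  j = 1..k-1.
Step k = 1:
  phi_11 = rho(1) = -0.7039.
Step k = 2:
  phi_22 = [rho(2) - phi_11 rho(1)] / [1 - phi_11 rho(1)] = [0.6624 - (-0.7039)(-0.7039)] / [1 - (-0.7039)(-0.7039)]
         = 0.16692479 / 0.50452479 = 0.330855.
  Update: phi_21 = phi_11 - phi_22 phi_11 = -0.7039 - (0.330855)(-0.7039) = -0.471011.
Step k = 3:
  phi_33 = [rho(3) - phi_21 rho(2) - phi_22 rho(1)] / [1 - phi_21 rho(1) - phi_22 rho(2)]
    numerator   = -0.6563 - (-0.471011)(0.6624) - (0.330855)(-0.7039) = -0.11141326
    denominator = 1 - (-0.471011)(-0.7039) - (0.330855)(0.6624) = 0.44929681
  phi_33 = -0.11141326 / 0.44929681 = -0.248.
Therefore phi_{33} = -0.2480.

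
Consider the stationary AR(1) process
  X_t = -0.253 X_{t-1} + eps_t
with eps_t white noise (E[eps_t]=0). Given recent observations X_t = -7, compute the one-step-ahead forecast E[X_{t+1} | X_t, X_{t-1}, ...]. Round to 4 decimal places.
E[X_{t+1} \mid \mathcal F_t] = 1.7710

For an AR(p) model X_t = c + sum_i phi_i X_{t-i} + eps_t, the
one-step-ahead conditional mean is
  E[X_{t+1} | X_t, ...] = c + sum_i phi_i X_{t+1-i}.
Substitute known values:
  E[X_{t+1} | ...] = (-0.253) * (-7)
                   = 1.7710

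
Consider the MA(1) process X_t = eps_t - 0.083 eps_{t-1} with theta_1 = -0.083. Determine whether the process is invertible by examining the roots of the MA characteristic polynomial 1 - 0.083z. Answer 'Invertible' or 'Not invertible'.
\text{Invertible}

The MA(q) characteristic polynomial is P(z) = 1 - 0.083z.
Invertibility requires all roots to lie outside the unit circle, i.e. |z| > 1 for every root.
This is linear in z: 1 + (-0.083) z = 0  =>  z = -1/(-0.083) = 12.048193,  |z| = 12.048193.
Moduli of all roots: 12.0482.
All moduli strictly greater than 1? Yes.
Verdict: Invertible.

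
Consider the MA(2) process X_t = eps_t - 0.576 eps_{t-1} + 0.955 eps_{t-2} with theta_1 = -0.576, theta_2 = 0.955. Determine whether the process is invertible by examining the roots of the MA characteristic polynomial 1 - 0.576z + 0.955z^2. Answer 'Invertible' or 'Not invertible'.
\text{Invertible}

The MA(q) characteristic polynomial is P(z) = 1 - 0.576z + 0.955z^2.
Invertibility requires all roots to lie outside the unit circle, i.e. |z| > 1 for every root.
Set 1 + (-0.576) z + (0.955) z^2 = 0, i.e. a z^2 + b z + c = 0 with a = 0.955, b = -0.576, c = 1.
Discriminant D = b^2 - 4ac = (-0.576)^2 - 4*(0.955)*1 = 0.331776 - (3.82) = -3.488224.
D < 0, so the roots are the complex-conjugate pair z = (-b +/- i sqrt(-D)) / (2a) = 0.3016 +/- 0.9778i.
For a conjugate pair |z|^2 = z * conj(z) = (product of roots) = c/a = 1/(0.955) = 1.04712, so |z| = sqrt(1.04712) = 1.0233 for both roots.
Moduli of all roots: 1.0233, 1.0233.
All moduli strictly greater than 1? Yes.
Verdict: Invertible.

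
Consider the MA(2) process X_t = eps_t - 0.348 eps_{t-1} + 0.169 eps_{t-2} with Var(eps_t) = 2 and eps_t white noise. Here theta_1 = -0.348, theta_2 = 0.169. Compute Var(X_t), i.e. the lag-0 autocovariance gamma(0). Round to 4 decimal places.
\gamma(0) = 2.2993

For an MA(q) process X_t = eps_t + sum_i theta_i eps_{t-i} with
Var(eps_t) = sigma^2, the variance is
  gamma(0) = sigma^2 * (1 + sum_i theta_i^2).
  sum_i theta_i^2 = (-0.348)^2 + (0.169)^2 = 0.121104 + 0.028561 = 0.149665.
  gamma(0) = 2 * (1 + 0.149665) = 2 * 1.149665 = 2.29933, which rounds to 2.2993.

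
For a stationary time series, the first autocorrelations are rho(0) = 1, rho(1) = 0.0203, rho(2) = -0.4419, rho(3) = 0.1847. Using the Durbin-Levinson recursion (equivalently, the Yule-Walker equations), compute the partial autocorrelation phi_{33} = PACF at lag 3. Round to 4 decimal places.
\phi_{33} = 0.2570

The PACF at lag k is phi_{kk}, the last component of the solution
to the Yule-Walker system G_k phi = r_k where
  (G_k)_{ij} = rho(|i - j|), (r_k)_i = rho(i), i,j = 1..k.
Equivalently, Durbin-Levinson gives phi_{kk} iteratively:
  phi_{11} = rho(1)
  phi_{kk} = [rho(k) - sum_{j=1..k-1} phi_{k-1,j} rho(k-j)]
            / [1 - sum_{j=1..k-1} phi_{k-1,j} rho(j)],
  phi_{k,j} = phi_{k-1,j} - phi_{kk} phi_{k-1,k-j},  j = 1..k-1.
Step k = 1:
  phi_11 = rho(1) = 0.0203.
Step k = 2:
  phi_22 = [rho(2) - phi_11 rho(1)] / [1 - phi_11 rho(1)] = [-0.4419 - (0.0203)(0.0203)] / [1 - (0.0203)(0.0203)]
         = -0.44231209 / 0.99958791 = -0.442494.
  Update: phi_21 = phi_11 - phi_22 phi_11 = 0.0203 - (-0.442494)(0.0203) = 0.029283.
Step k = 3:
  phi_33 = [rho(3) - phi_21 rho(2) - phi_22 rho(1)] / [1 - phi_21 rho(1) - phi_22 rho(2)]
    numerator   = 0.1847 - (0.029283)(-0.4419) - (-0.442494)(0.0203) = 0.20662263
    denominator = 1 - (0.029283)(0.0203) - (-0.442494)(-0.4419) = 0.80386727
  phi_33 = 0.20662263 / 0.80386727 = 0.257.
Therefore phi_{33} = 0.2570.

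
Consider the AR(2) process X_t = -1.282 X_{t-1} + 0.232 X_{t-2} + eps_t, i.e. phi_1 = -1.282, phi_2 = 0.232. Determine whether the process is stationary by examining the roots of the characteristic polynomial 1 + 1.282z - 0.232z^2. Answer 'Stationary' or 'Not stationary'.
\text{Not stationary}

The AR(p) characteristic polynomial is P(z) = 1 + 1.282z - 0.232z^2.
Stationarity requires all roots to lie outside the unit circle, i.e. |z| > 1 for every root.
Set 1 + (1.282) z + (-0.232) z^2 = 0, i.e. a z^2 + b z + c = 0 with a = -0.232, b = 1.282, c = 1.
Discriminant D = b^2 - 4ac = (1.282)^2 - 4*(-0.232)*1 = 1.643524 - (-0.928) = 2.571524.
D >= 0, so the roots are real: z = (-b +/- sqrt(D)) / (2a) = (-1.282 +/- 1.603597) / (-0.464).
  z_1 = (-1.282 + 1.603597) / (-0.464) = -0.6931,   |z_1| = 0.6931.
  z_2 = (-1.282 - 1.603597) / (-0.464) = 6.219,   |z_2| = 6.219.
Moduli of all roots: 0.6931, 6.2190.
All moduli strictly greater than 1? No.
Verdict: Not stationary.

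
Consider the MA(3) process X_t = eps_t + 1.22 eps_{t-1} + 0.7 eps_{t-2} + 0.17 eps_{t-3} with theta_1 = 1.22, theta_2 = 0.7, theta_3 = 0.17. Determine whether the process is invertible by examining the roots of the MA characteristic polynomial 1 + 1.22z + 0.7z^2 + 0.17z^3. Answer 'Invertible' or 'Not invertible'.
\text{Invertible}

The MA(q) characteristic polynomial is P(z) = 1 + 1.22z + 0.7z^2 + 0.17z^3.
Invertibility requires all roots to lie outside the unit circle, i.e. |z| > 1 for every root.
Degree 3: look for a simple real root z0 first, then factor out (1 - z/z0) and solve the remaining quadratic.
Testing z0 = -2: P(-2) = 1 + (1.22)(-2) + (0.7)(-2)^2 + (0.17)(-2)^3
  = 1 + (-2.44) + (2.8) + (-1.36) = 0.  So z_0 = -2 is a root, |z_0| = 2.
Divide out the factor (1 + 0.5 z) = (1 - z/z0) (since 1/z0 = -0.5):
  P(z) = (1 + 0.5 z)(1 + (0.72) z + (0.34) z^2)
  [check: z-coef 0.72 - (-0.5) = 1.22; z^2-coef 0.34 - (-0.5)(0.72) = 0.7; z^3-coef -(-0.5)(0.34) = 0.17.]
Remaining roots from the quadratic factor 1 + (0.72) z + (0.34) z^2:
  Set 1 + (0.72) z + (0.34) z^2 = 0, i.e. a z^2 + b z + c = 0 with a = 0.34, b = 0.72, c = 1.
  Discriminant D = b^2 - 4ac = (0.72)^2 - 4*(0.34)*1 = 0.5184 - (1.36) = -0.8416.
  D < 0, so the roots are the complex-conjugate pair z = (-b +/- i sqrt(-D)) / (2a) = -1.0588 +/- 1.3491i.
  For a conjugate pair |z|^2 = z * conj(z) = (product of roots) = c/a = 1/(0.34) = 2.941176, so |z| = sqrt(2.941176) = 1.715 for both roots.
Moduli of all roots: 2.0000, 1.7150, 1.7150.
All moduli strictly greater than 1? Yes.
Verdict: Invertible.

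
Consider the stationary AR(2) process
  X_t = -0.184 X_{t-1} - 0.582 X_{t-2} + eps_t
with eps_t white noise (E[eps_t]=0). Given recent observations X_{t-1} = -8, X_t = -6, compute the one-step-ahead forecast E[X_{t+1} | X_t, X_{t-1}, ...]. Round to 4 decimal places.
E[X_{t+1} \mid \mathcal F_t] = 5.7600

For an AR(p) model X_t = c + sum_i phi_i X_{t-i} + eps_t, the
one-step-ahead conditional mean is
  E[X_{t+1} | X_t, ...] = c + sum_i phi_i X_{t+1-i}.
Substitute known values:
  E[X_{t+1} | ...] = (-0.184) * (-6) + (-0.582) * (-8)
                   = 5.7600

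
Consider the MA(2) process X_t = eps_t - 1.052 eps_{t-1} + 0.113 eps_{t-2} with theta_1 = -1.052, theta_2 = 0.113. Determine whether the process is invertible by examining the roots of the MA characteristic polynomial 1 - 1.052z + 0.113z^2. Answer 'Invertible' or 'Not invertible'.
\text{Invertible}

The MA(q) characteristic polynomial is P(z) = 1 - 1.052z + 0.113z^2.
Invertibility requires all roots to lie outside the unit circle, i.e. |z| > 1 for every root.
Set 1 + (-1.052) z + (0.113) z^2 = 0, i.e. a z^2 + b z + c = 0 with a = 0.113, b = -1.052, c = 1.
Discriminant D = b^2 - 4ac = (-1.052)^2 - 4*(0.113)*1 = 1.106704 - (0.452) = 0.654704.
D >= 0, so the roots are real: z = (-b +/- sqrt(D)) / (2a) = (1.052 +/- 0.809138) / (0.226).
  z_1 = (1.052 + 0.809138) / (0.226) = 8.2351,   |z_1| = 8.2351.
  z_2 = (1.052 - 0.809138) / (0.226) = 1.0746,   |z_2| = 1.0746.
Moduli of all roots: 8.2351, 1.0746.
All moduli strictly greater than 1? Yes.
Verdict: Invertible.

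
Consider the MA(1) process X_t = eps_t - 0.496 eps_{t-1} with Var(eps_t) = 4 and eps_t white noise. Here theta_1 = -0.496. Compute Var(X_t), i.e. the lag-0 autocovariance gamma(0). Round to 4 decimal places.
\gamma(0) = 4.9841

For an MA(q) process X_t = eps_t + sum_i theta_i eps_{t-i} with
Var(eps_t) = sigma^2, the variance is
  gamma(0) = sigma^2 * (1 + sum_i theta_i^2).
  sum_i theta_i^2 = (-0.496)^2 = 0.246016.
  gamma(0) = 4 * (1 + 0.246016) = 4 * 1.246016 = 4.984064, which rounds to 4.9841.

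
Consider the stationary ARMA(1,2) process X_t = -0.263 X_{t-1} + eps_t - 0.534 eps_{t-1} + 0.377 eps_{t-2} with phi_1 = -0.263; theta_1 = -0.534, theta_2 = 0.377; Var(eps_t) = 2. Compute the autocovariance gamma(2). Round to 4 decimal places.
\gamma(2) = 1.4703

Multiply the model equation by X_{t-k} and take expectations. With theta_0 = psi_0 = 1 and psi_j the MA(infinity) weights, this gives
  gamma(k) - sum_i phi_i gamma(k-i) = c_k,
  c_k = sigma^2 * sum_{j=k..q} theta_j psi_{j-k}   (c_k = 0 for k > q),
using gamma(-m) = gamma(m).
psi-weights needed (psi_j = theta_j + sum_i phi_i psi_{j-i}):
  psi_1 = theta_1 + phi_1 = -0.534 + (-0.263) = -0.797
  psi_2 = theta_2 + phi_1 psi_1 = 0.377 + (-0.263)(-0.797) = 0.586611
Right-hand sides:
  c_0 = sigma^2 (1 + theta_1 psi_1 + theta_2 psi_2) = 2 * (1 + (-0.534)(-0.797) + (0.377)(0.586611)) = 2 * 1.64675 = 3.293501
  c_1 = sigma^2 (theta_1 + theta_2 psi_1) = 2 * (-0.534 + (0.377)(-0.797)) = -1.668938
  c_2 = sigma^2 theta_2 = 2 * (0.377) = 0.754
Equations for k = 0 and k = 1 (AR order 1):
  gamma(0) = phi_1 gamma(1) + c_0
  gamma(1) = phi_1 gamma(0) + c_1
Substituting the second into the first: gamma(0) (1 - phi_1^2) = c_0 + phi_1 c_1, so
  gamma(0) = (c_0 + phi_1 c_1) / (1 - phi_1^2) = (3.293501 + (-0.263)(-1.668938)) / (1 - (-0.263)^2) = 3.732431 / 0.930831 = 4.009784.
  gamma(1) = phi_1 gamma(0) + c_1 = (-0.263)(4.009784) + (-1.668938) = -2.723511.
For k = 2: gamma(2) = phi_1 gamma(1) + c_2
  = (-0.263)(-2.723511) + (0.754) = 1.470283.
Therefore gamma(2) = 1.4703 (to 4 decimal places).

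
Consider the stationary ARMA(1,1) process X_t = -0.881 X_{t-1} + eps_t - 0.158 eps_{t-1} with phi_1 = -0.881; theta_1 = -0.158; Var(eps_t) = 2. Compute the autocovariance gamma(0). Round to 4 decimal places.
\gamma(0) = 11.6455

Multiply the model equation by X_{t-k} and take expectations. With theta_0 = psi_0 = 1 and psi_j the MA(infinity) weights, this gives
  gamma(k) - sum_i phi_i gamma(k-i) = c_k,
  c_k = sigma^2 * sum_{j=k..q} theta_j psi_{j-k}   (c_k = 0 for k > q),
using gamma(-m) = gamma(m).
psi-weights needed (psi_j = theta_j + sum_i phi_i psi_{j-i}):
  psi_1 = theta_1 + phi_1 = -0.158 + (-0.881) = -1.039
Right-hand sides:
  c_0 = sigma^2 (1 + theta_1 psi_1) = 2 * (1 + (-0.158)(-1.039)) = 2 * 1.164162 = 2.328324
  c_1 = sigma^2 theta_1 = 2 * (-0.158) = -0.316
  c_2 = 0
Equations for k = 0 and k = 1 (AR order 1):
  gamma(0) = phi_1 gamma(1) + c_0
  gamma(1) = phi_1 gamma(0) + c_1
Substituting the second into the first: gamma(0) (1 - phi_1^2) = c_0 + phi_1 c_1, so
  gamma(0) = (c_0 + phi_1 c_1) / (1 - phi_1^2) = (2.328324 + (-0.881)(-0.316)) / (1 - (-0.881)^2) = 2.60672 / 0.223839 = 11.645513.
Therefore gamma(0) = 11.6455 (to 4 decimal places).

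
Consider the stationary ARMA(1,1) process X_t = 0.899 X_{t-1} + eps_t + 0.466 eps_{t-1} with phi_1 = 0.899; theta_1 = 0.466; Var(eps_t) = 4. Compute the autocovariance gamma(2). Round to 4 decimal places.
\gamma(2) = 36.3135

Multiply the model equation by X_{t-k} and take expectations. With theta_0 = psi_0 = 1 and psi_j the MA(infinity) weights, this gives
  gamma(k) - sum_i phi_i gamma(k-i) = c_k,
  c_k = sigma^2 * sum_{j=k..q} theta_j psi_{j-k}   (c_k = 0 for k > q),
using gamma(-m) = gamma(m).
psi-weights needed (psi_j = theta_j + sum_i phi_i psi_{j-i}):
  psi_1 = theta_1 + phi_1 = 0.466 + (0.899) = 1.365
Right-hand sides:
  c_0 = sigma^2 (1 + theta_1 psi_1) = 4 * (1 + (0.466)(1.365)) = 4 * 1.63609 = 6.54436
  c_1 = sigma^2 theta_1 = 4 * (0.466) = 1.864
  c_2 = 0
Equations for k = 0 and k = 1 (AR order 1):
  gamma(0) = phi_1 gamma(1) + c_0
  gamma(1) = phi_1 gamma(0) + c_1
Substituting the second into the first: gamma(0) (1 - phi_1^2) = c_0 + phi_1 c_1, so
  gamma(0) = (c_0 + phi_1 c_1) / (1 - phi_1^2) = (6.54436 + (0.899)(1.864)) / (1 - (0.899)^2) = 8.220096 / 0.191799 = 42.857867.
  gamma(1) = phi_1 gamma(0) + c_1 = (0.899)(42.857867) + (1.864) = 40.393222.
For k = 2 (> q): gamma(2) = phi_1 gamma(1) = (0.899)(40.393222) = 36.313507.
Therefore gamma(2) = 36.3135 (to 4 decimal places).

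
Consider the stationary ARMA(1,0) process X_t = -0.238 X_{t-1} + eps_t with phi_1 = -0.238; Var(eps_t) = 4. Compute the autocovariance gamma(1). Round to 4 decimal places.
\gamma(1) = -1.0092

Multiply the model equation by X_{t-k} and take expectations. With theta_0 = psi_0 = 1 and psi_j the MA(infinity) weights, this gives
  gamma(k) - sum_i phi_i gamma(k-i) = c_k,
  c_k = sigma^2 * sum_{j=k..q} theta_j psi_{j-k}   (c_k = 0 for k > q),
using gamma(-m) = gamma(m).
Pure AR (q = 0): c_0 = sigma^2 = 4, c_k = 0 for k >= 1.
Equations for k = 0 and k = 1 (AR order 1):
  gamma(0) = phi_1 gamma(1) + c_0
  gamma(1) = phi_1 gamma(0) + c_1
Substituting the second into the first: gamma(0) (1 - phi_1^2) = c_0 + phi_1 c_1, so
  gamma(0) = c_0 / (1 - phi_1^2) = 4 / (1 - (-0.238)^2) = 4 / 0.943356 = 4.240181.
  gamma(1) = phi_1 gamma(0) = (-0.238)(4.240181) = -1.009163.
Therefore gamma(1) = -1.0092 (to 4 decimal places).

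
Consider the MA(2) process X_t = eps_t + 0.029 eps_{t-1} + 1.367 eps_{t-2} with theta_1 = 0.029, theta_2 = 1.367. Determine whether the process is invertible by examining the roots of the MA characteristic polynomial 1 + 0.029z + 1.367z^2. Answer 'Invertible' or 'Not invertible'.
\text{Not invertible}

The MA(q) characteristic polynomial is P(z) = 1 + 0.029z + 1.367z^2.
Invertibility requires all roots to lie outside the unit circle, i.e. |z| > 1 for every root.
Set 1 + (0.029) z + (1.367) z^2 = 0, i.e. a z^2 + b z + c = 0 with a = 1.367, b = 0.029, c = 1.
Discriminant D = b^2 - 4ac = (0.029)^2 - 4*(1.367)*1 = 0.000841 - (5.468) = -5.467159.
D < 0, so the roots are the complex-conjugate pair z = (-b +/- i sqrt(-D)) / (2a) = -0.0106 +/- 0.8552i.
For a conjugate pair |z|^2 = z * conj(z) = (product of roots) = c/a = 1/(1.367) = 0.731529, so |z| = sqrt(0.731529) = 0.8553 for both roots.
Moduli of all roots: 0.8553, 0.8553.
All moduli strictly greater than 1? No.
Verdict: Not invertible.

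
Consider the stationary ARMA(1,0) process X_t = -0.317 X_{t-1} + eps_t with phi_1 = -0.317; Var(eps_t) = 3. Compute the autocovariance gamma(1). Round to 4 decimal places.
\gamma(1) = -1.0572

Multiply the model equation by X_{t-k} and take expectations. With theta_0 = psi_0 = 1 and psi_j the MA(infinity) weights, this gives
  gamma(k) - sum_i phi_i gamma(k-i) = c_k,
  c_k = sigma^2 * sum_{j=k..q} theta_j psi_{j-k}   (c_k = 0 for k > q),
using gamma(-m) = gamma(m).
Pure AR (q = 0): c_0 = sigma^2 = 3, c_k = 0 for k >= 1.
Equations for k = 0 and k = 1 (AR order 1):
  gamma(0) = phi_1 gamma(1) + c_0
  gamma(1) = phi_1 gamma(0) + c_1
Substituting the second into the first: gamma(0) (1 - phi_1^2) = c_0 + phi_1 c_1, so
  gamma(0) = c_0 / (1 - phi_1^2) = 3 / (1 - (-0.317)^2) = 3 / 0.899511 = 3.335145.
  gamma(1) = phi_1 gamma(0) = (-0.317)(3.335145) = -1.057241.
Therefore gamma(1) = -1.0572 (to 4 decimal places).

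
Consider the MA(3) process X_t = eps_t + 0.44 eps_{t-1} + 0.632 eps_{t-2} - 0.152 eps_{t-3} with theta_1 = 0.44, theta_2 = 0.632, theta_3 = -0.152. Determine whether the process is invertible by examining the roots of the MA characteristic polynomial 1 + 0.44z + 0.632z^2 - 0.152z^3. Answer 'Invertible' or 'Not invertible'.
\text{Invertible}

The MA(q) characteristic polynomial is P(z) = 1 + 0.44z + 0.632z^2 - 0.152z^3.
Invertibility requires all roots to lie outside the unit circle, i.e. |z| > 1 for every root.
Degree 3: look for a simple real root z0 first, then factor out (1 - z/z0) and solve the remaining quadratic.
Testing z0 = 5: P(5) = 1 + (0.44)(5) + (0.632)(5)^2 + (-0.152)(5)^3
  = 1 + (2.2) + (15.8) + (-19) = 0.  So z_0 = 5 is a root, |z_0| = 5.
Divide out the factor (1 - 0.2 z) = (1 - z/z0) (since 1/z0 = 0.2):
  P(z) = (1 - 0.2 z)(1 + (0.64) z + (0.76) z^2)
  [check: z-coef 0.64 - (0.2) = 0.44; z^2-coef 0.76 - (0.2)(0.64) = 0.632; z^3-coef -(0.2)(0.76) = -0.152.]
Remaining roots from the quadratic factor 1 + (0.64) z + (0.76) z^2:
  Set 1 + (0.64) z + (0.76) z^2 = 0, i.e. a z^2 + b z + c = 0 with a = 0.76, b = 0.64, c = 1.
  Discriminant D = b^2 - 4ac = (0.64)^2 - 4*(0.76)*1 = 0.4096 - (3.04) = -2.6304.
  D < 0, so the roots are the complex-conjugate pair z = (-b +/- i sqrt(-D)) / (2a) = -0.4211 +/- 1.067i.
  For a conjugate pair |z|^2 = z * conj(z) = (product of roots) = c/a = 1/(0.76) = 1.315789, so |z| = sqrt(1.315789) = 1.1471 for both roots.
Moduli of all roots: 5.0000, 1.1471, 1.1471.
All moduli strictly greater than 1? Yes.
Verdict: Invertible.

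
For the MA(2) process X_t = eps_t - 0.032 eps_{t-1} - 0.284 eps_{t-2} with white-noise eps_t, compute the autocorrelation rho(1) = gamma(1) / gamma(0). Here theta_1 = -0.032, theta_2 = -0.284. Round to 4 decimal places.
\rho(1) = -0.0212

For an MA(q) process with theta_0 = 1, the autocovariance is
  gamma(k) = sigma^2 * sum_{i=0..q-k} theta_i * theta_{i+k},
and rho(k) = gamma(k) / gamma(0). Sigma^2 cancels.
  numerator   = (1)*(-0.032) + (-0.032)*(-0.284) = -0.022912.
  denominator = (1)^2 + (-0.032)^2 + (-0.284)^2 = 1.08168.
  rho(1) = -0.022912 / 1.08168 = -0.0212.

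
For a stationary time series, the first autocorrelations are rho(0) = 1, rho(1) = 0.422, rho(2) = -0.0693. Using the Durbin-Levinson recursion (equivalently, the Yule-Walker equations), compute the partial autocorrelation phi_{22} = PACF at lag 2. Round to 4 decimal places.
\phi_{22} = -0.3010

The PACF at lag k is phi_{kk}, the last component of the solution
to the Yule-Walker system G_k phi = r_k where
  (G_k)_{ij} = rho(|i - j|), (r_k)_i = rho(i), i,j = 1..k.
Equivalently, Durbin-Levinson gives phi_{kk} iteratively:
  phi_{11} = rho(1)
  phi_{kk} = [rho(k) - sum_{j=1..k-1} phi_{k-1,j} rho(k-j)]
            / [1 - sum_{j=1..k-1} phi_{k-1,j} rho(j)],
  phi_{k,j} = phi_{k-1,j} - phi_{kk} phi_{k-1,k-j},  j = 1..k-1.
Step k = 1:
  phi_11 = rho(1) = 0.422.
Step k = 2:
  phi_22 = [rho(2) - phi_11 rho(1)] / [1 - phi_11 rho(1)] = [-0.0693 - (0.422)(0.422)] / [1 - (0.422)(0.422)]
         = -0.247384 / 0.821916 = -0.301.
Therefore phi_{22} = -0.3010.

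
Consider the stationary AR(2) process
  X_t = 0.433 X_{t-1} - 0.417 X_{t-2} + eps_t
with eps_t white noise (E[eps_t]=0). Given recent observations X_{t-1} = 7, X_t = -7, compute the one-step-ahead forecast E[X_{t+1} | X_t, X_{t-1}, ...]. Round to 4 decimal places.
E[X_{t+1} \mid \mathcal F_t] = -5.9500

For an AR(p) model X_t = c + sum_i phi_i X_{t-i} + eps_t, the
one-step-ahead conditional mean is
  E[X_{t+1} | X_t, ...] = c + sum_i phi_i X_{t+1-i}.
Substitute known values:
  E[X_{t+1} | ...] = (0.433) * (-7) + (-0.417) * (7)
                   = -5.9500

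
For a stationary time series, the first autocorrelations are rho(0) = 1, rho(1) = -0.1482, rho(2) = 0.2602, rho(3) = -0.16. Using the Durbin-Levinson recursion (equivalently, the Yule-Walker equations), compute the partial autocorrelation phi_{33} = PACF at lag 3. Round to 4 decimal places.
\phi_{33} = -0.1030

The PACF at lag k is phi_{kk}, the last component of the solution
to the Yule-Walker system G_k phi = r_k where
  (G_k)_{ij} = rho(|i - j|), (r_k)_i = rho(i), i,j = 1..k.
Equivalently, Durbin-Levinson gives phi_{kk} iteratively:
  phi_{11} = rho(1)
  phi_{kk} = [rho(k) - sum_{j=1..k-1} phi_{k-1,j} rho(k-j)]
            / [1 - sum_{j=1..k-1} phi_{k-1,j} rho(j)],
  phi_{k,j} = phi_{k-1,j} - phi_{kk} phi_{k-1,k-j},  j = 1..k-1.
Step k = 1:
  phi_11 = rho(1) = -0.1482.
Step k = 2:
  phi_22 = [rho(2) - phi_11 rho(1)] / [1 - phi_11 rho(1)] = [0.2602 - (-0.1482)(-0.1482)] / [1 - (-0.1482)(-0.1482)]
         = 0.23823676 / 0.97803676 = 0.243587.
  Update: phi_21 = phi_11 - phi_22 phi_11 = -0.1482 - (0.243587)(-0.1482) = -0.1121.
Step k = 3:
  phi_33 = [rho(3) - phi_21 rho(2) - phi_22 rho(1)] / [1 - phi_21 rho(1) - phi_22 rho(2)]
    numerator   = -0.16 - (-0.1121)(0.2602) - (0.243587)(-0.1482) = -0.09473191
    denominator = 1 - (-0.1121)(-0.1482) - (0.243587)(0.2602) = 0.92000545
  phi_33 = -0.09473191 / 0.92000545 = -0.103.
Therefore phi_{33} = -0.1030.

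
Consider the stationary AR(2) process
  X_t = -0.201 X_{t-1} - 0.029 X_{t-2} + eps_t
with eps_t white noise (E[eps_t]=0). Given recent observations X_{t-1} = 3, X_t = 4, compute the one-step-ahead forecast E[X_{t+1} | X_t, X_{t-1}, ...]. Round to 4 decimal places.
E[X_{t+1} \mid \mathcal F_t] = -0.8910

For an AR(p) model X_t = c + sum_i phi_i X_{t-i} + eps_t, the
one-step-ahead conditional mean is
  E[X_{t+1} | X_t, ...] = c + sum_i phi_i X_{t+1-i}.
Substitute known values:
  E[X_{t+1} | ...] = (-0.201) * (4) + (-0.029) * (3)
                   = -0.8910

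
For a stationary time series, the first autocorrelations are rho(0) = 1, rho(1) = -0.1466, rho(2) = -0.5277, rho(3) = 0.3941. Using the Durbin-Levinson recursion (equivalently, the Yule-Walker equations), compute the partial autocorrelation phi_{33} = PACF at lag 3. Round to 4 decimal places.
\phi_{33} = 0.2850

The PACF at lag k is phi_{kk}, the last component of the solution
to the Yule-Walker system G_k phi = r_k where
  (G_k)_{ij} = rho(|i - j|), (r_k)_i = rho(i), i,j = 1..k.
Equivalently, Durbin-Levinson gives phi_{kk} iteratively:
  phi_{11} = rho(1)
  phi_{kk} = [rho(k) - sum_{j=1..k-1} phi_{k-1,j} rho(k-j)]
            / [1 - sum_{j=1..k-1} phi_{k-1,j} rho(j)],
  phi_{k,j} = phi_{k-1,j} - phi_{kk} phi_{k-1,k-j},  j = 1..k-1.
Step k = 1:
  phi_11 = rho(1) = -0.1466.
Step k = 2:
  phi_22 = [rho(2) - phi_11 rho(1)] / [1 - phi_11 rho(1)] = [-0.5277 - (-0.1466)(-0.1466)] / [1 - (-0.1466)(-0.1466)]
         = -0.54919156 / 0.97850844 = -0.561254.
  Update: phi_21 = phi_11 - phi_22 phi_11 = -0.1466 - (-0.561254)(-0.1466) = -0.22888.
Step k = 3:
  phi_33 = [rho(3) - phi_21 rho(2) - phi_22 rho(1)] / [1 - phi_21 rho(1) - phi_22 rho(2)]
    numerator   = 0.3941 - (-0.22888)(-0.5277) - (-0.561254)(-0.1466) = 0.19104032
    denominator = 1 - (-0.22888)(-0.1466) - (-0.561254)(-0.5277) = 0.6702726
  phi_33 = 0.19104032 / 0.6702726 = 0.285.
Therefore phi_{33} = 0.2850.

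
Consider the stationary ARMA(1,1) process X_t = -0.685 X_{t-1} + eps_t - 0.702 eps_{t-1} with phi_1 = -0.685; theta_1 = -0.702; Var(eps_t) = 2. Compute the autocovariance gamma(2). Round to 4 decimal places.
\gamma(2) = 5.3016

Multiply the model equation by X_{t-k} and take expectations. With theta_0 = psi_0 = 1 and psi_j the MA(infinity) weights, this gives
  gamma(k) - sum_i phi_i gamma(k-i) = c_k,
  c_k = sigma^2 * sum_{j=k..q} theta_j psi_{j-k}   (c_k = 0 for k > q),
using gamma(-m) = gamma(m).
psi-weights needed (psi_j = theta_j + sum_i phi_i psi_{j-i}):
  psi_1 = theta_1 + phi_1 = -0.702 + (-0.685) = -1.387
Right-hand sides:
  c_0 = sigma^2 (1 + theta_1 psi_1) = 2 * (1 + (-0.702)(-1.387)) = 2 * 1.973674 = 3.947348
  c_1 = sigma^2 theta_1 = 2 * (-0.702) = -1.404
  c_2 = 0
Equations for k = 0 and k = 1 (AR order 1):
  gamma(0) = phi_1 gamma(1) + c_0
  gamma(1) = phi_1 gamma(0) + c_1
Substituting the second into the first: gamma(0) (1 - phi_1^2) = c_0 + phi_1 c_1, so
  gamma(0) = (c_0 + phi_1 c_1) / (1 - phi_1^2) = (3.947348 + (-0.685)(-1.404)) / (1 - (-0.685)^2) = 4.909088 / 0.530775 = 9.248906.
  gamma(1) = phi_1 gamma(0) + c_1 = (-0.685)(9.248906) + (-1.404) = -7.739501.
For k = 2 (> q): gamma(2) = phi_1 gamma(1) = (-0.685)(-7.739501) = 5.301558.
Therefore gamma(2) = 5.3016 (to 4 decimal places).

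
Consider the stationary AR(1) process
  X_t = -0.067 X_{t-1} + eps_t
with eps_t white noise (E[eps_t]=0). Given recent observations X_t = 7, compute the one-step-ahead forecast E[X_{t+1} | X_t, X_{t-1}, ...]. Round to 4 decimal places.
E[X_{t+1} \mid \mathcal F_t] = -0.4690

For an AR(p) model X_t = c + sum_i phi_i X_{t-i} + eps_t, the
one-step-ahead conditional mean is
  E[X_{t+1} | X_t, ...] = c + sum_i phi_i X_{t+1-i}.
Substitute known values:
  E[X_{t+1} | ...] = (-0.067) * (7)
                   = -0.4690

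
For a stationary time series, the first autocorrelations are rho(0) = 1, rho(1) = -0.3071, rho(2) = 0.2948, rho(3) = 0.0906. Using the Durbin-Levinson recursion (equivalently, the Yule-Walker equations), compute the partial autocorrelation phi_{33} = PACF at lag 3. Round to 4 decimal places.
\phi_{33} = 0.2660

The PACF at lag k is phi_{kk}, the last component of the solution
to the Yule-Walker system G_k phi = r_k where
  (G_k)_{ij} = rho(|i - j|), (r_k)_i = rho(i), i,j = 1..k.
Equivalently, Durbin-Levinson gives phi_{kk} iteratively:
  phi_{11} = rho(1)
  phi_{kk} = [rho(k) - sum_{j=1..k-1} phi_{k-1,j} rho(k-j)]
            / [1 - sum_{j=1..k-1} phi_{k-1,j} rho(j)],
  phi_{k,j} = phi_{k-1,j} - phi_{kk} phi_{k-1,k-j},  j = 1..k-1.
Step k = 1:
  phi_11 = rho(1) = -0.3071.
Step k = 2:
  phi_22 = [rho(2) - phi_11 rho(1)] / [1 - phi_11 rho(1)] = [0.2948 - (-0.3071)(-0.3071)] / [1 - (-0.3071)(-0.3071)]
         = 0.20048959 / 0.90568959 = 0.221367.
  Update: phi_21 = phi_11 - phi_22 phi_11 = -0.3071 - (0.221367)(-0.3071) = -0.239118.
Step k = 3:
  phi_33 = [rho(3) - phi_21 rho(2) - phi_22 rho(1)] / [1 - phi_21 rho(1) - phi_22 rho(2)]
    numerator   = 0.0906 - (-0.239118)(0.2948) - (0.221367)(-0.3071) = 0.2290738
    denominator = 1 - (-0.239118)(-0.3071) - (0.221367)(0.2948) = 0.86130785
  phi_33 = 0.2290738 / 0.86130785 = 0.266.
Therefore phi_{33} = 0.2660.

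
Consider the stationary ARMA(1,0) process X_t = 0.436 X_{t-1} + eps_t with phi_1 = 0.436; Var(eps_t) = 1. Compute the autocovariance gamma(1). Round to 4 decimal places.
\gamma(1) = 0.5383

Multiply the model equation by X_{t-k} and take expectations. With theta_0 = psi_0 = 1 and psi_j the MA(infinity) weights, this gives
  gamma(k) - sum_i phi_i gamma(k-i) = c_k,
  c_k = sigma^2 * sum_{j=k..q} theta_j psi_{j-k}   (c_k = 0 for k > q),
using gamma(-m) = gamma(m).
Pure AR (q = 0): c_0 = sigma^2 = 1, c_k = 0 for k >= 1.
Equations for k = 0 and k = 1 (AR order 1):
  gamma(0) = phi_1 gamma(1) + c_0
  gamma(1) = phi_1 gamma(0) + c_1
Substituting the second into the first: gamma(0) (1 - phi_1^2) = c_0 + phi_1 c_1, so
  gamma(0) = c_0 / (1 - phi_1^2) = 1 / (1 - (0.436)^2) = 1 / 0.809904 = 1.234714.
  gamma(1) = phi_1 gamma(0) = (0.436)(1.234714) = 0.538335.
Therefore gamma(1) = 0.5383 (to 4 decimal places).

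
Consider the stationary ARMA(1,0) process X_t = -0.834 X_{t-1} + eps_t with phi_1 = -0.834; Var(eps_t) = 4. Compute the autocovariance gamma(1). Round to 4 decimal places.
\gamma(1) = -10.9577

Multiply the model equation by X_{t-k} and take expectations. With theta_0 = psi_0 = 1 and psi_j the MA(infinity) weights, this gives
  gamma(k) - sum_i phi_i gamma(k-i) = c_k,
  c_k = sigma^2 * sum_{j=k..q} theta_j psi_{j-k}   (c_k = 0 for k > q),
using gamma(-m) = gamma(m).
Pure AR (q = 0): c_0 = sigma^2 = 4, c_k = 0 for k >= 1.
Equations for k = 0 and k = 1 (AR order 1):
  gamma(0) = phi_1 gamma(1) + c_0
  gamma(1) = phi_1 gamma(0) + c_1
Substituting the second into the first: gamma(0) (1 - phi_1^2) = c_0 + phi_1 c_1, so
  gamma(0) = c_0 / (1 - phi_1^2) = 4 / (1 - (-0.834)^2) = 4 / 0.304444 = 13.138705.
  gamma(1) = phi_1 gamma(0) = (-0.834)(13.138705) = -10.95768.
Therefore gamma(1) = -10.9577 (to 4 decimal places).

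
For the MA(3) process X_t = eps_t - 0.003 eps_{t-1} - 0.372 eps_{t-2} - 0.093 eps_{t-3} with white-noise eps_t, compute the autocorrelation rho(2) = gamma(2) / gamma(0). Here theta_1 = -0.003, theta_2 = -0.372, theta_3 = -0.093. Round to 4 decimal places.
\rho(2) = -0.3241

For an MA(q) process with theta_0 = 1, the autocovariance is
  gamma(k) = sigma^2 * sum_{i=0..q-k} theta_i * theta_{i+k},
and rho(k) = gamma(k) / gamma(0). Sigma^2 cancels.
  numerator   = (1)*(-0.372) + (-0.003)*(-0.093) = -0.371721.
  denominator = (1)^2 + (-0.003)^2 + (-0.372)^2 + (-0.093)^2 = 1.147042.
  rho(2) = -0.371721 / 1.147042 = -0.3241.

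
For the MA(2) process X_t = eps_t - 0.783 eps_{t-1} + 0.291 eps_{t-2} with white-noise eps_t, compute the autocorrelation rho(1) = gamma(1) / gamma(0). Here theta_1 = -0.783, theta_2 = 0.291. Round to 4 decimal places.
\rho(1) = -0.5954

For an MA(q) process with theta_0 = 1, the autocovariance is
  gamma(k) = sigma^2 * sum_{i=0..q-k} theta_i * theta_{i+k},
and rho(k) = gamma(k) / gamma(0). Sigma^2 cancels.
  numerator   = (1)*(-0.783) + (-0.783)*(0.291) = -1.010853.
  denominator = (1)^2 + (-0.783)^2 + (0.291)^2 = 1.69777.
  rho(1) = -1.010853 / 1.69777 = -0.5954.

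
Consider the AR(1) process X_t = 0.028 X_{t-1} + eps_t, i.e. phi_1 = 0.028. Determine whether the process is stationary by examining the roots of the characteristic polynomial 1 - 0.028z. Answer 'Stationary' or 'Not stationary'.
\text{Stationary}

The AR(p) characteristic polynomial is P(z) = 1 - 0.028z.
Stationarity requires all roots to lie outside the unit circle, i.e. |z| > 1 for every root.
This is linear in z: 1 + (-0.028) z = 0  =>  z = -1/(-0.028) = 35.714286,  |z| = 35.714286.
Moduli of all roots: 35.7143.
All moduli strictly greater than 1? Yes.
Verdict: Stationary.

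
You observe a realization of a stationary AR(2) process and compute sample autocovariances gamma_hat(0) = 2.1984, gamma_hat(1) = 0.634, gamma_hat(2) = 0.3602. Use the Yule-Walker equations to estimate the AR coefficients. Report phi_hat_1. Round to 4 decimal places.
\hat\phi_{1} = 0.2630

The Yule-Walker equations for an AR(p) process read, in matrix form,
  Gamma_p phi = r_p,   with   (Gamma_p)_{ij} = gamma(|i - j|),
                       (r_p)_i = gamma(i),   i,j = 1..p.
Substitute the sample gammas (Toeplitz matrix and right-hand side of size 2):
  Gamma_p = [[2.1984, 0.634], [0.634, 2.1984]]
  r_p     = [0.634, 0.3602]
Written out:
  2.1984 phi_1 + 0.634 phi_2 = 0.634
  0.634 phi_1 + 2.1984 phi_2 = 0.3602
Solve by Cramer's rule:
  det = gamma(0)^2 - gamma(1)^2 = (2.1984)^2 - (0.634)^2 = 4.83296256 - 0.401956 = 4.43100656
  phi_hat_1 = [gamma(1) gamma(0) - gamma(1) gamma(2)] / det = [(0.634)(2.1984) - (0.634)(0.3602)] / 4.43100656 = 1.1654188 / 4.43100656 = 0.263
  phi_hat_2 = [gamma(0) gamma(2) - gamma(1)^2] / det = [(2.1984)(0.3602) - (0.634)^2] / 4.43100656 = 0.38990768 / 4.43100656 = 0.088
So phi_hat = [0.2630, 0.0880].
Therefore phi_hat_1 = 0.2630.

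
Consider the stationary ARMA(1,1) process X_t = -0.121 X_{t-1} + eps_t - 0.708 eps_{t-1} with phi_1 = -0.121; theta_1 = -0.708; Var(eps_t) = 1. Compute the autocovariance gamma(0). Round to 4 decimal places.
\gamma(0) = 1.6975

Multiply the model equation by X_{t-k} and take expectations. With theta_0 = psi_0 = 1 and psi_j the MA(infinity) weights, this gives
  gamma(k) - sum_i phi_i gamma(k-i) = c_k,
  c_k = sigma^2 * sum_{j=k..q} theta_j psi_{j-k}   (c_k = 0 for k > q),
using gamma(-m) = gamma(m).
psi-weights needed (psi_j = theta_j + sum_i phi_i psi_{j-i}):
  psi_1 = theta_1 + phi_1 = -0.708 + (-0.121) = -0.829
Right-hand sides:
  c_0 = sigma^2 (1 + theta_1 psi_1) = 1 * (1 + (-0.708)(-0.829)) = 1 * 1.586932 = 1.586932
  c_1 = sigma^2 theta_1 = 1 * (-0.708) = -0.708
  c_2 = 0
Equations for k = 0 and k = 1 (AR order 1):
  gamma(0) = phi_1 gamma(1) + c_0
  gamma(1) = phi_1 gamma(0) + c_1
Substituting the second into the first: gamma(0) (1 - phi_1^2) = c_0 + phi_1 c_1, so
  gamma(0) = (c_0 + phi_1 c_1) / (1 - phi_1^2) = (1.586932 + (-0.121)(-0.708)) / (1 - (-0.121)^2) = 1.6726 / 0.985359 = 1.697452.
Therefore gamma(0) = 1.6975 (to 4 decimal places).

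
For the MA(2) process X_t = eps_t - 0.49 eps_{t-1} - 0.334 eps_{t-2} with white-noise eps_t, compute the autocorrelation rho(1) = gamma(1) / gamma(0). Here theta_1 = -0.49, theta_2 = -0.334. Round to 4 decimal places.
\rho(1) = -0.2414

For an MA(q) process with theta_0 = 1, the autocovariance is
  gamma(k) = sigma^2 * sum_{i=0..q-k} theta_i * theta_{i+k},
and rho(k) = gamma(k) / gamma(0). Sigma^2 cancels.
  numerator   = (1)*(-0.49) + (-0.49)*(-0.334) = -0.32634.
  denominator = (1)^2 + (-0.49)^2 + (-0.334)^2 = 1.351656.
  rho(1) = -0.32634 / 1.351656 = -0.2414.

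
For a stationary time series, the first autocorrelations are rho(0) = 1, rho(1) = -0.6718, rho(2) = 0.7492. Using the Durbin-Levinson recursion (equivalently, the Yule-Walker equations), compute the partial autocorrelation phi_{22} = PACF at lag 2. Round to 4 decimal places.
\phi_{22} = 0.5429

The PACF at lag k is phi_{kk}, the last component of the solution
to the Yule-Walker system G_k phi = r_k where
  (G_k)_{ij} = rho(|i - j|), (r_k)_i = rho(i), i,j = 1..k.
Equivalently, Durbin-Levinson gives phi_{kk} iteratively:
  phi_{11} = rho(1)
  phi_{kk} = [rho(k) - sum_{j=1..k-1} phi_{k-1,j} rho(k-j)]
            / [1 - sum_{j=1..k-1} phi_{k-1,j} rho(j)],
  phi_{k,j} = phi_{k-1,j} - phi_{kk} phi_{k-1,k-j},  j = 1..k-1.
Step k = 1:
  phi_11 = rho(1) = -0.6718.
Step k = 2:
  phi_22 = [rho(2) - phi_11 rho(1)] / [1 - phi_11 rho(1)] = [0.7492 - (-0.6718)(-0.6718)] / [1 - (-0.6718)(-0.6718)]
         = 0.29788476 / 0.54868476 = 0.5429.
Therefore phi_{22} = 0.5429.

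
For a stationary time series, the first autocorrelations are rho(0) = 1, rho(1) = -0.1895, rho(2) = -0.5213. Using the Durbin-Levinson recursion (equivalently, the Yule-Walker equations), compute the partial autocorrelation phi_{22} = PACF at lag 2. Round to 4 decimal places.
\phi_{22} = -0.5780

The PACF at lag k is phi_{kk}, the last component of the solution
to the Yule-Walker system G_k phi = r_k where
  (G_k)_{ij} = rho(|i - j|), (r_k)_i = rho(i), i,j = 1..k.
Equivalently, Durbin-Levinson gives phi_{kk} iteratively:
  phi_{11} = rho(1)
  phi_{kk} = [rho(k) - sum_{j=1..k-1} phi_{k-1,j} rho(k-j)]
            / [1 - sum_{j=1..k-1} phi_{k-1,j} rho(j)],
  phi_{k,j} = phi_{k-1,j} - phi_{kk} phi_{k-1,k-j},  j = 1..k-1.
Step k = 1:
  phi_11 = rho(1) = -0.1895.
Step k = 2:
  phi_22 = [rho(2) - phi_11 rho(1)] / [1 - phi_11 rho(1)] = [-0.5213 - (-0.1895)(-0.1895)] / [1 - (-0.1895)(-0.1895)]
         = -0.55721025 / 0.96408975 = -0.578.
Therefore phi_{22} = -0.5780.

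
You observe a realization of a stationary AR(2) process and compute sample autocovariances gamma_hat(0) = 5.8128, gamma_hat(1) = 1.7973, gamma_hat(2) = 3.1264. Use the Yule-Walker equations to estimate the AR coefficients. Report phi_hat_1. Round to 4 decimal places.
\hat\phi_{1} = 0.1580

The Yule-Walker equations for an AR(p) process read, in matrix form,
  Gamma_p phi = r_p,   with   (Gamma_p)_{ij} = gamma(|i - j|),
                       (r_p)_i = gamma(i),   i,j = 1..p.
Substitute the sample gammas (Toeplitz matrix and right-hand side of size 2):
  Gamma_p = [[5.8128, 1.7973], [1.7973, 5.8128]]
  r_p     = [1.7973, 3.1264]
Written out:
  5.8128 phi_1 + 1.7973 phi_2 = 1.7973
  1.7973 phi_1 + 5.8128 phi_2 = 3.1264
Solve by Cramer's rule:
  det = gamma(0)^2 - gamma(1)^2 = (5.8128)^2 - (1.7973)^2 = 33.78864384 - 3.23028729 = 30.55835655
  phi_hat_1 = [gamma(1) gamma(0) - gamma(1) gamma(2)] / det = [(1.7973)(5.8128) - (1.7973)(3.1264)] / 30.55835655 = 4.82826672 / 30.55835655 = 0.158
  phi_hat_2 = [gamma(0) gamma(2) - gamma(1)^2] / det = [(5.8128)(3.1264) - (1.7973)^2] / 30.55835655 = 14.94285063 / 30.55835655 = 0.489
So phi_hat = [0.1580, 0.4890].
Therefore phi_hat_1 = 0.1580.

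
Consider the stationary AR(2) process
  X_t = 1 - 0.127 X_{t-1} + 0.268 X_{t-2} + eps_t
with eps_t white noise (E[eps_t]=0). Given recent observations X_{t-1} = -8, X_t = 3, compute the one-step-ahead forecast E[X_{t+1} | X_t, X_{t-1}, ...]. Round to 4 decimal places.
E[X_{t+1} \mid \mathcal F_t] = -1.5250

For an AR(p) model X_t = c + sum_i phi_i X_{t-i} + eps_t, the
one-step-ahead conditional mean is
  E[X_{t+1} | X_t, ...] = c + sum_i phi_i X_{t+1-i}.
Substitute known values:
  E[X_{t+1} | ...] = 1 + (-0.127) * (3) + (0.268) * (-8)
                   = -1.5250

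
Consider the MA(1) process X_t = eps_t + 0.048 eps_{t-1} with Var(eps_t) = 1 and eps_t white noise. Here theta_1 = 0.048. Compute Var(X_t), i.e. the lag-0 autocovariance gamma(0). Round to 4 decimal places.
\gamma(0) = 1.0023

For an MA(q) process X_t = eps_t + sum_i theta_i eps_{t-i} with
Var(eps_t) = sigma^2, the variance is
  gamma(0) = sigma^2 * (1 + sum_i theta_i^2).
  sum_i theta_i^2 = (0.048)^2 = 0.002304.
  gamma(0) = 1 * (1 + 0.002304) = 1 * 1.002304 = 1.002304, which rounds to 1.0023.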